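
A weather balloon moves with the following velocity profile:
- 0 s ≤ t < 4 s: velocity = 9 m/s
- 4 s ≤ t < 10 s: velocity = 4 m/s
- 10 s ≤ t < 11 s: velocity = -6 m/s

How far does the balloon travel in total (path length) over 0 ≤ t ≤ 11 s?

66 m

Total distance travelled is ∫|v| dt — sum the magnitudes of each area piece.
0–4 s: |9| × 4 = 36 m
4–10 s: |4| × 6 = 24 m
10–11 s: |-6| × 1 = 6 m
Total distance = 66 m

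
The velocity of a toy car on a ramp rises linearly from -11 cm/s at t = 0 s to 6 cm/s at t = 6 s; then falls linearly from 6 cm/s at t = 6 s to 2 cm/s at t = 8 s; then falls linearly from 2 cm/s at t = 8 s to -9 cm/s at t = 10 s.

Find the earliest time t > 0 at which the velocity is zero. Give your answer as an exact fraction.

t = 66/17 s

v changes sign on 0–6 s (from -11 to 6); the graph is linear there, so v = 0 at t = 0 + (11)·(6 − 0)/(6 − -11) = 66/17 s.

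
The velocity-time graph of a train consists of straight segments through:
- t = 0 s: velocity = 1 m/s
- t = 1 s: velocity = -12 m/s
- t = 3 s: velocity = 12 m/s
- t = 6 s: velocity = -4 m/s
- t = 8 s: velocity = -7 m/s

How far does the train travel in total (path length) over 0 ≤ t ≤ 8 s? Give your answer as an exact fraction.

Distance (not displacement) is the total path length: add the absolute areas under v-t.
0–1 s: v = 0 at t = 1/13 s; triangle areas 1/26 + 72/13 = 145/26 m
1–3 s: v = 0 at t = 2 s; triangle areas 6 + 6 = 12 m
3–6 s: v = 0 at t = 5.25 s; triangle areas 13.5 + 1.5 = 15 m
6–8 s: |½(-4 + -7)(2)| = 11 m
Total distance = 1133/26 m

1133/26 m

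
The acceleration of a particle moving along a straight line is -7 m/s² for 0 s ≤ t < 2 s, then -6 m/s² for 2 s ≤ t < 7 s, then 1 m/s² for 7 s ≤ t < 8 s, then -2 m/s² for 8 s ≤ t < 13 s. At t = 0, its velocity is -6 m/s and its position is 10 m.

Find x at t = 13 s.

On each constant-a segment, Δv = aΔt and Δx = v₀Δt + ½aΔt²; chain segment to segment.
0–2 s: v starts -6 m/s; Δx = -6·2 + ½·-7·2² = -26 m; v ends -20 m/s.
2–7 s: v starts -20 m/s; Δx = -20·5 + ½·-6·5² = -175 m; v ends -50 m/s.
7–8 s: v starts -50 m/s; Δx = -50·1 + ½·1·1² = -49.5 m; v ends -49 m/s.
8–13 s: v starts -49 m/s; Δx = -49·5 + ½·-2·5² = -270 m; v ends -59 m/s.
x(13) = 10 + Σ Δx = -510.5 m.

-510.5 m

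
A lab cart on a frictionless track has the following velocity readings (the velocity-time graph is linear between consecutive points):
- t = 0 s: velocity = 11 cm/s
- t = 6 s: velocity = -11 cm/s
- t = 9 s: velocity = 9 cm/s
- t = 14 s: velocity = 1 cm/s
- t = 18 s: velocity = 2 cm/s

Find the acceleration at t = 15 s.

Acceleration is the slope of the v-t graph on 14–18 s: (2 − 1)/(18 − 14) = 0.25 cm/s².

0.25 cm/s²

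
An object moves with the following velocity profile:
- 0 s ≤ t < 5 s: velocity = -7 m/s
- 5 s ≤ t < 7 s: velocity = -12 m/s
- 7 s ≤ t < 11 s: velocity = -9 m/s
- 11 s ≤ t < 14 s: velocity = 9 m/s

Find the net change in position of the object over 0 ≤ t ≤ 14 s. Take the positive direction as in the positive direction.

-68 m

Net displacement equals the area under the velocity-time graph (areas below the axis count negative).
0–5 s: -7 × 5 = -35 m
5–7 s: -12 × 2 = -24 m
7–11 s: -9 × 4 = -36 m
11–14 s: 9 × 3 = 27 m
Net displacement = -68 m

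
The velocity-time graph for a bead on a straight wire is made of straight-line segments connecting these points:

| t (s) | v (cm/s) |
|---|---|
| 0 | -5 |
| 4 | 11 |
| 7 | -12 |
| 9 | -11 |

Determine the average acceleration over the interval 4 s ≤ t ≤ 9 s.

Average acceleration = Δv/Δt = (-11 − 11)/(9 − 4) = -4.4 cm/s².

-4.4 cm/s²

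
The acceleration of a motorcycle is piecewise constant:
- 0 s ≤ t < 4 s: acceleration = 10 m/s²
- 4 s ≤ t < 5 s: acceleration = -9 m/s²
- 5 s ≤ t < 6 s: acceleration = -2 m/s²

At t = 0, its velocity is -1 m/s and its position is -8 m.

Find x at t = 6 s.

On each constant-a segment, Δv = aΔt and Δx = v₀Δt + ½aΔt²; chain segment to segment.
0–4 s: v starts -1 m/s; Δx = -1·4 + ½·10·4² = 76 m; v ends 39 m/s.
4–5 s: v starts 39 m/s; Δx = 39·1 + ½·-9·1² = 34.5 m; v ends 30 m/s.
5–6 s: v starts 30 m/s; Δx = 30·1 + ½·-2·1² = 29 m; v ends 28 m/s.
x(6) = -8 + Σ Δx = 131.5 m.

131.5 m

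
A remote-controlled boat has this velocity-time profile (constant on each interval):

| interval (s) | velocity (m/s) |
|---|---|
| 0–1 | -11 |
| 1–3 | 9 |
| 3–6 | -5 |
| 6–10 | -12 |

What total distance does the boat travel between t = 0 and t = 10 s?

Distance (not displacement) is the total path length: add the absolute areas under v-t.
0–1 s: |-11| × 1 = 11 m
1–3 s: |9| × 2 = 18 m
3–6 s: |-5| × 3 = 15 m
6–10 s: |-12| × 4 = 48 m
Total distance = 92 m

92 m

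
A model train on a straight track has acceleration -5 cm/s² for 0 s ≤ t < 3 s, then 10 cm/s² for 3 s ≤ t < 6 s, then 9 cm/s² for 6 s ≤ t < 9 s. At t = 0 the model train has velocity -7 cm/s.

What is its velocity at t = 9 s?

35 cm/s

Δv equals the area under the a-t graph; then v = v₀ + Δv.
0–3 s: -5 × 3 = -15 cm/s
3–6 s: 10 × 3 = 30 cm/s
6–9 s: 9 × 3 = 27 cm/s
Δv = 42 cm/s, so v(9) = -7 + (42) = 35 cm/s.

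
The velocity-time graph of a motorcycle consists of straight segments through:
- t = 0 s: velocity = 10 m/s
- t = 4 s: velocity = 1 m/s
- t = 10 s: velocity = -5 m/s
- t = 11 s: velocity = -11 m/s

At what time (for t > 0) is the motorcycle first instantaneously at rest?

v changes sign on 4–10 s (from 1 to -5); the graph is linear there, so v = 0 at t = 4 + (-1)·(10 − 4)/(-5 − 1) = 5 s.

t = 5 s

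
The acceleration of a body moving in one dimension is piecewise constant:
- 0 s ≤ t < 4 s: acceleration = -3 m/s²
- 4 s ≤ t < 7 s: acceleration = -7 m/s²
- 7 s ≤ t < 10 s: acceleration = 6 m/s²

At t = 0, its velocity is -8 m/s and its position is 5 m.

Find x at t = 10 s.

-238.5 m

On each constant-a segment, Δv = aΔt and Δx = v₀Δt + ½aΔt²; chain segment to segment.
0–4 s: v starts -8 m/s; Δx = -8·4 + ½·-3·4² = -56 m; v ends -20 m/s.
4–7 s: v starts -20 m/s; Δx = -20·3 + ½·-7·3² = -91.5 m; v ends -41 m/s.
7–10 s: v starts -41 m/s; Δx = -41·3 + ½·6·3² = -96 m; v ends -23 m/s.
x(10) = 5 + Σ Δx = -238.5 m.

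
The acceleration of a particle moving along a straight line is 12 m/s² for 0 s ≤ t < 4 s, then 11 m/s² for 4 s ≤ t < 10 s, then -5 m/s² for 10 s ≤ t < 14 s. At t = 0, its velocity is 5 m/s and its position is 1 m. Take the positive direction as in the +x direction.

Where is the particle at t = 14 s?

On each constant-a segment, Δv = aΔt and Δx = v₀Δt + ½aΔt²; chain segment to segment.
0–4 s: v starts 5 m/s; Δx = 5·4 + ½·12·4² = 116 m; v ends 53 m/s.
4–10 s: v starts 53 m/s; Δx = 53·6 + ½·11·6² = 516 m; v ends 119 m/s.
10–14 s: v starts 119 m/s; Δx = 119·4 + ½·-5·4² = 436 m; v ends 99 m/s.
x(14) = 1 + Σ Δx = 1069 m.

1069 m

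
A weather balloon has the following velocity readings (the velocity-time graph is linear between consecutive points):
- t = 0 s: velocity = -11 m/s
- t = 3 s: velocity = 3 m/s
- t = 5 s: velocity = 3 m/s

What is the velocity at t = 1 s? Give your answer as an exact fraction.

-19/3 m/s

On 0–3 s the graph is linear from -11 to 3 m/s: v(1) = -11 + (3 − -11)·(1 − 0)/(3 − 0) = -19/3 m/s.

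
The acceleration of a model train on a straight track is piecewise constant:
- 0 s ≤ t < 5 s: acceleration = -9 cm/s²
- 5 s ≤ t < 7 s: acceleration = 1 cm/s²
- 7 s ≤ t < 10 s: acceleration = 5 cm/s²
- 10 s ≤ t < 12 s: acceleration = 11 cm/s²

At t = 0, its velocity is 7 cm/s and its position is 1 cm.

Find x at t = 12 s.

-256 cm

On each constant-a segment, Δv = aΔt and Δx = v₀Δt + ½aΔt²; chain segment to segment.
0–5 s: v starts 7 cm/s; Δx = 7·5 + ½·-9·5² = -77.5 cm; v ends -38 cm/s.
5–7 s: v starts -38 cm/s; Δx = -38·2 + ½·1·2² = -74 cm; v ends -36 cm/s.
7–10 s: v starts -36 cm/s; Δx = -36·3 + ½·5·3² = -85.5 cm; v ends -21 cm/s.
10–12 s: v starts -21 cm/s; Δx = -21·2 + ½·11·2² = -20 cm; v ends 1 cm/s.
x(12) = 1 + Σ Δx = -256 cm.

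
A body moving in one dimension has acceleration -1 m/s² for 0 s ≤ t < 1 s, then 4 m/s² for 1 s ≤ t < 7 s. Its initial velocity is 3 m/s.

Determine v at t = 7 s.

Δv equals the area under the a-t graph; then v = v₀ + Δv.
0–1 s: -1 × 1 = -1 m/s
1–7 s: 4 × 6 = 24 m/s
Δv = 23 m/s, so v(7) = 3 + (23) = 26 m/s.

26 m/s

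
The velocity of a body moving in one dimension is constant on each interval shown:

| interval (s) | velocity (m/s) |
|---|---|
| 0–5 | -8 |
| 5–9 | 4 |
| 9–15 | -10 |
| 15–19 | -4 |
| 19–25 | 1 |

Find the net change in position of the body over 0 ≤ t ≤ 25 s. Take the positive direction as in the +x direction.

-94 m

Displacement is the signed area under the v-t curve.
0–5 s: -8 × 5 = -40 m
5–9 s: 4 × 4 = 16 m
9–15 s: -10 × 6 = -60 m
15–19 s: -4 × 4 = -16 m
19–25 s: 1 × 6 = 6 m
Net displacement = -94 m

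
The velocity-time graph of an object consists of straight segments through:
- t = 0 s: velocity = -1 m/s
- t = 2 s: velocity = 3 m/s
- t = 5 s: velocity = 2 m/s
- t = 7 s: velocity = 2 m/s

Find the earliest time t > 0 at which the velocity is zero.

t = 0.5 s

v changes sign on 0–2 s (from -1 to 3); the graph is linear there, so v = 0 at t = 0 + (1)·(2 − 0)/(3 − -1) = 0.5 s.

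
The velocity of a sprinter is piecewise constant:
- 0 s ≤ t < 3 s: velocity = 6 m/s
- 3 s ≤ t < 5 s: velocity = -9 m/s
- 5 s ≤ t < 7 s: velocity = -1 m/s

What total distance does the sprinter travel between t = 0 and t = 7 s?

38 m

Distance (not displacement) is the total path length: add the absolute areas under v-t.
0–3 s: |6| × 3 = 18 m
3–5 s: |-9| × 2 = 18 m
5–7 s: |-1| × 2 = 2 m
Total distance = 38 m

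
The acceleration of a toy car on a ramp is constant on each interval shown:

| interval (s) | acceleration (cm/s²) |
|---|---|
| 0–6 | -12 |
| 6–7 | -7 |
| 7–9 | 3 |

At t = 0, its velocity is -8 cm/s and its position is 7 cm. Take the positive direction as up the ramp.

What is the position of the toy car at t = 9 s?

-508.5 cm

On each constant-a segment, Δv = aΔt and Δx = v₀Δt + ½aΔt²; chain segment to segment.
0–6 s: v starts -8 cm/s; Δx = -8·6 + ½·-12·6² = -264 cm; v ends -80 cm/s.
6–7 s: v starts -80 cm/s; Δx = -80·1 + ½·-7·1² = -83.5 cm; v ends -87 cm/s.
7–9 s: v starts -87 cm/s; Δx = -87·2 + ½·3·2² = -168 cm; v ends -81 cm/s.
x(9) = 7 + Σ Δx = -508.5 cm.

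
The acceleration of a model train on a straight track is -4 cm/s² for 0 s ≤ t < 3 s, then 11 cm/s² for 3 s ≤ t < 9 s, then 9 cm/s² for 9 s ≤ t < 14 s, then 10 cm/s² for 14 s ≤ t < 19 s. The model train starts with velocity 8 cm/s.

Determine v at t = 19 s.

Δv equals the area under the a-t graph; then v = v₀ + Δv.
0–3 s: -4 × 3 = -12 cm/s
3–9 s: 11 × 6 = 66 cm/s
9–14 s: 9 × 5 = 45 cm/s
14–19 s: 10 × 5 = 50 cm/s
Δv = 149 cm/s, so v(19) = 8 + (149) = 157 cm/s.

157 cm/s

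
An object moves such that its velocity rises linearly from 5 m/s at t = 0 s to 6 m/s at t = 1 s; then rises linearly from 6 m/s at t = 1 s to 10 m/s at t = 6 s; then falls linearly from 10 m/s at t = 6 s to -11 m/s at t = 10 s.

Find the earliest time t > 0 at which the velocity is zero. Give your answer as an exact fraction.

t = 166/21 s

v changes sign on 6–10 s (from 10 to -11); the graph is linear there, so v = 0 at t = 6 + (-10)·(10 − 6)/(-11 − 10) = 166/21 s.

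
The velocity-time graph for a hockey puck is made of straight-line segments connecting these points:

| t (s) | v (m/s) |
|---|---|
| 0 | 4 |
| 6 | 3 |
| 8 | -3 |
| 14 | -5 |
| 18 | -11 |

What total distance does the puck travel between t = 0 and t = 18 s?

80 m

Distance (not displacement) is the total path length: add the absolute areas under v-t.
0–6 s: |½(4 + 3)(6)| = 21 m
6–8 s: v = 0 at t = 7 s; triangle areas 1.5 + 1.5 = 3 m
8–14 s: |½(-3 + -5)(6)| = 24 m
14–18 s: |½(-5 + -11)(4)| = 32 m
Total distance = 80 m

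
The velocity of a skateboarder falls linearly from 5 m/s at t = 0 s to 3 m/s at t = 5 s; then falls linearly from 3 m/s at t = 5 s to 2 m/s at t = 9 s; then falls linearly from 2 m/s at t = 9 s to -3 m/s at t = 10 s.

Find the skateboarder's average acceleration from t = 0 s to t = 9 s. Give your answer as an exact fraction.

Average acceleration = Δv/Δt = (2 − 5)/(9 − 0) = -1/3 m/s².

-1/3 m/s²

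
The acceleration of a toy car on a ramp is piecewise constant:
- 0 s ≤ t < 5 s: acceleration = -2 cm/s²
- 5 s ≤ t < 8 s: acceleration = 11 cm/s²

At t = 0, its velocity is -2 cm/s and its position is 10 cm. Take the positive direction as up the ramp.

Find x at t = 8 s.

-11.5 cm

On each constant-a segment, Δv = aΔt and Δx = v₀Δt + ½aΔt²; chain segment to segment.
0–5 s: v starts -2 cm/s; Δx = -2·5 + ½·-2·5² = -35 cm; v ends -12 cm/s.
5–8 s: v starts -12 cm/s; Δx = -12·3 + ½·11·3² = 13.5 cm; v ends 21 cm/s.
x(8) = 10 + Σ Δx = -11.5 cm.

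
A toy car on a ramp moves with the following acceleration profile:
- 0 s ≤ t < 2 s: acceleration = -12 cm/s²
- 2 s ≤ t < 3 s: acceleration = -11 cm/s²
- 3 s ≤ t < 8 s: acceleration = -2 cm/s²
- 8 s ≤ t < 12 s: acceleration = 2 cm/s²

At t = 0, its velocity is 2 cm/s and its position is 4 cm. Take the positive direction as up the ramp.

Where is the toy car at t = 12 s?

-389.5 cm

On each constant-a segment, Δv = aΔt and Δx = v₀Δt + ½aΔt²; chain segment to segment.
0–2 s: v starts 2 cm/s; Δx = 2·2 + ½·-12·2² = -20 cm; v ends -22 cm/s.
2–3 s: v starts -22 cm/s; Δx = -22·1 + ½·-11·1² = -27.5 cm; v ends -33 cm/s.
3–8 s: v starts -33 cm/s; Δx = -33·5 + ½·-2·5² = -190 cm; v ends -43 cm/s.
8–12 s: v starts -43 cm/s; Δx = -43·4 + ½·2·4² = -156 cm; v ends -35 cm/s.
x(12) = 4 + Σ Δx = -389.5 cm.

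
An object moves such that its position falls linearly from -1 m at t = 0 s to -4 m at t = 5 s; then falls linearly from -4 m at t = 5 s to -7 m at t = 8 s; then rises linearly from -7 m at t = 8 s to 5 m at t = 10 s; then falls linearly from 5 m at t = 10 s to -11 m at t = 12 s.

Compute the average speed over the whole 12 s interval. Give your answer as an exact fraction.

Average speed = (total path length)/(elapsed time); on a piecewise-linear x-t graph the path length is Σ|Δx|.
0–5 s: |Δx| = |-4 − -1| = 3 m
5–8 s: |Δx| = |-7 − -4| = 3 m
8–10 s: |Δx| = |5 − -7| = 12 m
10–12 s: |Δx| = |-11 − 5| = 16 m
Total path = 34 m; average speed = 34/12 = 17/6 m/s.

17/6 m/s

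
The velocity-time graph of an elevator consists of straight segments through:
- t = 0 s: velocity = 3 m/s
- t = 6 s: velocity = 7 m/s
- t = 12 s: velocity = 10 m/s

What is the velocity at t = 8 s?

On 6–12 s the graph is linear from 7 to 10 m/s: v(8) = 7 + (10 − 7)·(8 − 6)/(12 − 6) = 8 m/s.

8 m/s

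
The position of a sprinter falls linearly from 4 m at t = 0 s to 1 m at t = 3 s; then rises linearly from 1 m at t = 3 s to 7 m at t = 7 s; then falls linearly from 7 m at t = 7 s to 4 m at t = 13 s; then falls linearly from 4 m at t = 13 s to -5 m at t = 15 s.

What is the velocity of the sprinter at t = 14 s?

Velocity is the slope of the x-t graph on 13–15 s: (-5 − 4)/(15 − 13) = -4.5 m/s.

-4.5 m/s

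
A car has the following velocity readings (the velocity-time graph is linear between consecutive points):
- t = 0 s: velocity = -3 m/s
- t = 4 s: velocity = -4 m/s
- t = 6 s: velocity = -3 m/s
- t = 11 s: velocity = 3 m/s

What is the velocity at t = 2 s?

-3.5 m/s

On 0–4 s the graph is linear from -3 to -4 m/s: v(2) = -3 + (-4 − -3)·(2 − 0)/(4 − 0) = -3.5 m/s.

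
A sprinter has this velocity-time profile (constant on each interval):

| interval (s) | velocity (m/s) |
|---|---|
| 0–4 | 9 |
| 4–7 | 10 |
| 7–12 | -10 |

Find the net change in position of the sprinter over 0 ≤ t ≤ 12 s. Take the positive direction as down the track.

16 m

Net displacement equals the area under the velocity-time graph (areas below the axis count negative).
0–4 s: 9 × 4 = 36 m
4–7 s: 10 × 3 = 30 m
7–12 s: -10 × 5 = -50 m
Net displacement = 16 m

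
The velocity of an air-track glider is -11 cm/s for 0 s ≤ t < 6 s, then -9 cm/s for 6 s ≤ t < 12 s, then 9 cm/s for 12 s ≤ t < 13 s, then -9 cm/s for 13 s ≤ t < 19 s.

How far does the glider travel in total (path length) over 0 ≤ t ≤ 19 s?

183 cm

Total distance travelled is ∫|v| dt — sum the magnitudes of each area piece.
0–6 s: |-11| × 6 = 66 cm
6–12 s: |-9| × 6 = 54 cm
12–13 s: |9| × 1 = 9 cm
13–19 s: |-9| × 6 = 54 cm
Total distance = 183 cm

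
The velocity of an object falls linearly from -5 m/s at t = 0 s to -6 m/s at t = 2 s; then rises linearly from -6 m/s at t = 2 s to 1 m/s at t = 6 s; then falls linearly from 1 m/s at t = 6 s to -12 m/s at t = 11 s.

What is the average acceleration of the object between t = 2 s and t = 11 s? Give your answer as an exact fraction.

-2/3 m/s²

Average acceleration = Δv/Δt = (-12 − -6)/(11 − 2) = -2/3 m/s².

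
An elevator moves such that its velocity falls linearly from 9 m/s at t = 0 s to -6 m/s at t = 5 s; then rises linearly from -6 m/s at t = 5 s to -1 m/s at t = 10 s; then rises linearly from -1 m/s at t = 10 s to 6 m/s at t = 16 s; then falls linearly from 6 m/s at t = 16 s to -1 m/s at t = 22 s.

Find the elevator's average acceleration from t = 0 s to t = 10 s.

-1 m/s²

Average acceleration = Δv/Δt = (-1 − 9)/(10 − 0) = -1 m/s².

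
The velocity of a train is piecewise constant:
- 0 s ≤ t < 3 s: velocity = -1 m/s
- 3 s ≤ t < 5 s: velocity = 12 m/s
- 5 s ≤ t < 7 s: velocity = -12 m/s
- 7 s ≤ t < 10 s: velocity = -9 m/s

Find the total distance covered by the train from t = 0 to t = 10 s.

Total distance travelled is ∫|v| dt — sum the magnitudes of each area piece.
0–3 s: |-1| × 3 = 3 m
3–5 s: |12| × 2 = 24 m
5–7 s: |-12| × 2 = 24 m
7–10 s: |-9| × 3 = 27 m
Total distance = 78 m

78 m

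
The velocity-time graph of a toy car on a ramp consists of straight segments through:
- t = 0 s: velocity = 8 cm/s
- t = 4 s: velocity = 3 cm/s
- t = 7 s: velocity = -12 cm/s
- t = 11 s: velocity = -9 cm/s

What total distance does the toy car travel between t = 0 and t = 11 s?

Distance (not displacement) is the total path length: add the absolute areas under v-t.
0–4 s: |½(8 + 3)(4)| = 22 cm
4–7 s: v = 0 at t = 4.6 s; triangle areas 0.9 + 14.4 = 15.3 cm
7–11 s: |½(-12 + -9)(4)| = 42 cm
Total distance = 79.3 cm

79.3 cm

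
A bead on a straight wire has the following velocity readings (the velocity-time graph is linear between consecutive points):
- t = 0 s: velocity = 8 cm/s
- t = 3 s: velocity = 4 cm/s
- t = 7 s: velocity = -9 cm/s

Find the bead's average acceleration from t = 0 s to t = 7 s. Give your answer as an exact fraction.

Average acceleration = Δv/Δt = (-9 − 8)/(7 − 0) = -17/7 cm/s².

-17/7 cm/s²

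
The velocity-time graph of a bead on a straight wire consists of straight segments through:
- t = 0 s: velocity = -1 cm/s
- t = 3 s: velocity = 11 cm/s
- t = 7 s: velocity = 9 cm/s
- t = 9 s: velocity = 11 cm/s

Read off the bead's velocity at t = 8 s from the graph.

On 7–9 s the graph is linear from 9 to 11 cm/s: v(8) = 9 + (11 − 9)·(8 − 7)/(9 − 7) = 10 cm/s.

10 cm/s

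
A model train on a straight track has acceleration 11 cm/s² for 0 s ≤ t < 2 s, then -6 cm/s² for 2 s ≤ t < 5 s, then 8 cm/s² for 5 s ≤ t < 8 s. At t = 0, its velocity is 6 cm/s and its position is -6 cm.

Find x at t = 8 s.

On each constant-a segment, Δv = aΔt and Δx = v₀Δt + ½aΔt²; chain segment to segment.
0–2 s: v starts 6 cm/s; Δx = 6·2 + ½·11·2² = 34 cm; v ends 28 cm/s.
2–5 s: v starts 28 cm/s; Δx = 28·3 + ½·-6·3² = 57 cm; v ends 10 cm/s.
5–8 s: v starts 10 cm/s; Δx = 10·3 + ½·8·3² = 66 cm; v ends 34 cm/s.
x(8) = -6 + Σ Δx = 151 cm.

151 cm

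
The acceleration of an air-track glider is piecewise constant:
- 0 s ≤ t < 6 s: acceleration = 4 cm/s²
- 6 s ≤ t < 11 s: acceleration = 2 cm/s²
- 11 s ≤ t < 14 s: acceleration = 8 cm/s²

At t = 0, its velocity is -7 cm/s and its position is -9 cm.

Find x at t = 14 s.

248 cm

On each constant-a segment, Δv = aΔt and Δx = v₀Δt + ½aΔt²; chain segment to segment.
0–6 s: v starts -7 cm/s; Δx = -7·6 + ½·4·6² = 30 cm; v ends 17 cm/s.
6–11 s: v starts 17 cm/s; Δx = 17·5 + ½·2·5² = 110 cm; v ends 27 cm/s.
11–14 s: v starts 27 cm/s; Δx = 27·3 + ½·8·3² = 117 cm; v ends 51 cm/s.
x(14) = -9 + Σ Δx = 248 cm.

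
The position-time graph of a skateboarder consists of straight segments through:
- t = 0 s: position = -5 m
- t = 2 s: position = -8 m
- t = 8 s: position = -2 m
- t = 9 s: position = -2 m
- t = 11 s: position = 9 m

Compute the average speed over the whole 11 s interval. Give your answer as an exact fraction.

20/11 m/s

Average speed = (total path length)/(elapsed time); on a piecewise-linear x-t graph the path length is Σ|Δx|.
0–2 s: |Δx| = |-8 − -5| = 3 m
2–8 s: |Δx| = |-2 − -8| = 6 m
8–9 s: |Δx| = |-2 − -2| = 0 m
9–11 s: |Δx| = |9 − -2| = 11 m
Total path = 20 m; average speed = 20/11 = 20/11 m/s.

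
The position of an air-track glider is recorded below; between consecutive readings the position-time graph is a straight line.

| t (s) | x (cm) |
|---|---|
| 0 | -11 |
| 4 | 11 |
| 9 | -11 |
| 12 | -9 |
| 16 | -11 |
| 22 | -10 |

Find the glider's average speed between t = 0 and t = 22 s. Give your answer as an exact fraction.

49/22 cm/s

Average speed = (total path length)/(elapsed time); on a piecewise-linear x-t graph the path length is Σ|Δx|.
0–4 s: |Δx| = |11 − -11| = 22 cm
4–9 s: |Δx| = |-11 − 11| = 22 cm
9–12 s: |Δx| = |-9 − -11| = 2 cm
12–16 s: |Δx| = |-11 − -9| = 2 cm
16–22 s: |Δx| = |-10 − -11| = 1 cm
Total path = 49 cm; average speed = 49/22 = 49/22 cm/s.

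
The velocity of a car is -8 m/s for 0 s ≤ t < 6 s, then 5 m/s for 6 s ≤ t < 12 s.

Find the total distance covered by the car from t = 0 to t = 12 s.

78 m

Distance (not displacement) is the total path length: add the absolute areas under v-t.
0–6 s: |-8| × 6 = 48 m
6–12 s: |5| × 6 = 30 m
Total distance = 78 m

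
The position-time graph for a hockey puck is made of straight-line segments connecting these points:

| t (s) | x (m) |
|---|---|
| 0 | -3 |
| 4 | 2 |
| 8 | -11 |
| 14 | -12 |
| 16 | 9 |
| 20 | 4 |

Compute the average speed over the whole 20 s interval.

2.25 m/s

Average speed = (total path length)/(elapsed time); on a piecewise-linear x-t graph the path length is Σ|Δx|.
0–4 s: |Δx| = |2 − -3| = 5 m
4–8 s: |Δx| = |-11 − 2| = 13 m
8–14 s: |Δx| = |-12 − -11| = 1 m
14–16 s: |Δx| = |9 − -12| = 21 m
16–20 s: |Δx| = |4 − 9| = 5 m
Total path = 45 m; average speed = 45/20 = 2.25 m/s.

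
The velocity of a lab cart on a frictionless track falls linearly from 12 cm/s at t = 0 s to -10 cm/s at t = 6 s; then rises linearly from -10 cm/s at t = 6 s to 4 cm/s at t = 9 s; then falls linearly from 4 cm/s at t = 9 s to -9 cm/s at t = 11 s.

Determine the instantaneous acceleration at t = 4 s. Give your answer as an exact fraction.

Acceleration is the slope of the v-t graph on 0–6 s: (-10 − 12)/(6 − 0) = -11/3 cm/s².

-11/3 cm/s²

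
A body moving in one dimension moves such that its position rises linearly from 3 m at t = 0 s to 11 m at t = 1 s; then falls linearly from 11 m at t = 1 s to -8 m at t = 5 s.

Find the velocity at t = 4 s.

Velocity is the slope of the x-t graph on 1–5 s: (-8 − 11)/(5 − 1) = -4.75 m/s.

-4.75 m/s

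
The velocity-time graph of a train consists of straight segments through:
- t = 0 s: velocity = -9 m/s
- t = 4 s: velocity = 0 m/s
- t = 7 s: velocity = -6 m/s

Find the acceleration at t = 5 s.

Acceleration is the slope of the v-t graph on 4–7 s: (-6 − 0)/(7 − 4) = -2 m/s².

-2 m/s²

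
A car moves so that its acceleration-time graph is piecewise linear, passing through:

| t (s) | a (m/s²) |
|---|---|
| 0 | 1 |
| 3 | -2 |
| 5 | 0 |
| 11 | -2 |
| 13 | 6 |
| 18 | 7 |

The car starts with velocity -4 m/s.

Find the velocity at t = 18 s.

Δv equals the area under the a-t graph; then v = v₀ + Δv.
0–3 s: ½(1 + -2)(3) = -1.5 m/s
3–5 s: ½(-2 + 0)(2) = -2 m/s
5–11 s: ½(0 + -2)(6) = -6 m/s
11–13 s: ½(-2 + 6)(2) = 4 m/s
13–18 s: ½(6 + 7)(5) = 32.5 m/s
Δv = 27 m/s, so v(18) = -4 + (27) = 23 m/s.

23 m/s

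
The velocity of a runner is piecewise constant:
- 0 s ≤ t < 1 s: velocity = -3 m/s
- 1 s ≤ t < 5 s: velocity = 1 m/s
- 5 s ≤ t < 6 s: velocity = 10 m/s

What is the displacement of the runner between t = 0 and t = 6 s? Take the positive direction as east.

Displacement is the signed area under the v-t curve.
0–1 s: -3 × 1 = -3 m
1–5 s: 1 × 4 = 4 m
5–6 s: 10 × 1 = 10 m
Net displacement = 11 m

11 m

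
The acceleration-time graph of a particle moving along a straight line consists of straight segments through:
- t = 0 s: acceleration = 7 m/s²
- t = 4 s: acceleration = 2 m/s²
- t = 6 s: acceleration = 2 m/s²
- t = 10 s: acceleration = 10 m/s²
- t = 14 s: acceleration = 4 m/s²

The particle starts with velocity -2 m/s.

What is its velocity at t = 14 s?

Δv equals the area under the a-t graph; then v = v₀ + Δv.
0–4 s: ½(7 + 2)(4) = 18 m/s
4–6 s: 2 × 2 = 4 m/s
6–10 s: ½(2 + 10)(4) = 24 m/s
10–14 s: ½(10 + 4)(4) = 28 m/s
Δv = 74 m/s, so v(14) = -2 + (74) = 72 m/s.

72 m/s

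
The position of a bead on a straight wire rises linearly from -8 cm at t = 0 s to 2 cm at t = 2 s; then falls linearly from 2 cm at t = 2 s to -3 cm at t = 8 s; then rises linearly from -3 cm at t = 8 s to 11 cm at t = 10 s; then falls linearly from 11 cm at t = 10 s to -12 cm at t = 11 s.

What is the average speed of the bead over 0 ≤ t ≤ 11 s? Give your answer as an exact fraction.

52/11 cm/s

Average speed = (total path length)/(elapsed time); on a piecewise-linear x-t graph the path length is Σ|Δx|.
0–2 s: |Δx| = |2 − -8| = 10 cm
2–8 s: |Δx| = |-3 − 2| = 5 cm
8–10 s: |Δx| = |11 − -3| = 14 cm
10–11 s: |Δx| = |-12 − 11| = 23 cm
Total path = 52 cm; average speed = 52/11 = 52/11 cm/s.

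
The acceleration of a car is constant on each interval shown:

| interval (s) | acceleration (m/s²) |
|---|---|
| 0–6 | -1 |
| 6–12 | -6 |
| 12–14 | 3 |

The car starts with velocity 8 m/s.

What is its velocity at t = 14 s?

Δv equals the area under the a-t graph; then v = v₀ + Δv.
0–6 s: -1 × 6 = -6 m/s
6–12 s: -6 × 6 = -36 m/s
12–14 s: 3 × 2 = 6 m/s
Δv = -36 m/s, so v(14) = 8 + (-36) = -28 m/s.

-28 m/s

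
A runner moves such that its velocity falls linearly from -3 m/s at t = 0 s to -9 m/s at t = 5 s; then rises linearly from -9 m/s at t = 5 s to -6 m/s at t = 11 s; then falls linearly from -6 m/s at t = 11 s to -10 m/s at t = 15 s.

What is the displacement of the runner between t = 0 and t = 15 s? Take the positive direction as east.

Net displacement equals the area under the velocity-time graph (areas below the axis count negative).
0–5 s: ½(-3 + -9)(5) = -30 m
5–11 s: ½(-9 + -6)(6) = -45 m
11–15 s: ½(-6 + -10)(4) = -32 m
Net displacement = -107 m

-107 m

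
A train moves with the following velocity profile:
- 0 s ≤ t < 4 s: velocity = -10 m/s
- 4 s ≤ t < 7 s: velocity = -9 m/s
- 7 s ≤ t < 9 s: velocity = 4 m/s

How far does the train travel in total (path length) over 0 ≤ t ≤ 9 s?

Distance (not displacement) is the total path length: add the absolute areas under v-t.
0–4 s: |-10| × 4 = 40 m
4–7 s: |-9| × 3 = 27 m
7–9 s: |4| × 2 = 8 m
Total distance = 75 m

75 m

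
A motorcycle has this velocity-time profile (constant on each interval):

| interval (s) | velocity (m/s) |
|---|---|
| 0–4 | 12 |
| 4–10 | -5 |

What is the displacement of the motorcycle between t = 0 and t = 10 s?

Displacement is the signed area under the v-t curve.
0–4 s: 12 × 4 = 48 m
4–10 s: -5 × 6 = -30 m
Net displacement = 18 m

18 m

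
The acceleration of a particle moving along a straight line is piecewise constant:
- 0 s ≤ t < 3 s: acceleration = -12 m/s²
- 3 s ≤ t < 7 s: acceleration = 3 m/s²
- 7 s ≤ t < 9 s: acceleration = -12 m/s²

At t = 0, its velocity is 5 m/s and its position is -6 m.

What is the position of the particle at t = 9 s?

-207 m

On each constant-a segment, Δv = aΔt and Δx = v₀Δt + ½aΔt²; chain segment to segment.
0–3 s: v starts 5 m/s; Δx = 5·3 + ½·-12·3² = -39 m; v ends -31 m/s.
3–7 s: v starts -31 m/s; Δx = -31·4 + ½·3·4² = -100 m; v ends -19 m/s.
7–9 s: v starts -19 m/s; Δx = -19·2 + ½·-12·2² = -62 m; v ends -43 m/s.
x(9) = -6 + Σ Δx = -207 m.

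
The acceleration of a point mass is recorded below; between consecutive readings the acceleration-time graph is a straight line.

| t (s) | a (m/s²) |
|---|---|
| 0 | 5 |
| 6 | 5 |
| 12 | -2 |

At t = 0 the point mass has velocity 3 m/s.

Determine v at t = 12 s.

Δv equals the area under the a-t graph; then v = v₀ + Δv.
0–6 s: 5 × 6 = 30 m/s
6–12 s: ½(5 + -2)(6) = 9 m/s
Δv = 39 m/s, so v(12) = 3 + (39) = 42 m/s.

42 m/s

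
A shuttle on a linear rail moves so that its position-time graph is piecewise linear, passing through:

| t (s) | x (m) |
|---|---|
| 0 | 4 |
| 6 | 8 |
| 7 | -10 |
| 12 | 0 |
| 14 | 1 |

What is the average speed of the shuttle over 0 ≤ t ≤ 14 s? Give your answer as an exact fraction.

33/14 m/s

Average speed = (total path length)/(elapsed time); on a piecewise-linear x-t graph the path length is Σ|Δx|.
0–6 s: |Δx| = |8 − 4| = 4 m
6–7 s: |Δx| = |-10 − 8| = 18 m
7–12 s: |Δx| = |0 − -10| = 10 m
12–14 s: |Δx| = |1 − 0| = 1 m
Total path = 33 m; average speed = 33/14 = 33/14 m/s.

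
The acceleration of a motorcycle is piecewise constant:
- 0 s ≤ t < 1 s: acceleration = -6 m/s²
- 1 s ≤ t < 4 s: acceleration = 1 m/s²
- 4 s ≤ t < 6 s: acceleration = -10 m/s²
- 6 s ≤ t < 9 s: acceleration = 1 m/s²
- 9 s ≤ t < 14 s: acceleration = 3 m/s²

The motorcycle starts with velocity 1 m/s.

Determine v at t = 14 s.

Δv equals the area under the a-t graph; then v = v₀ + Δv.
0–1 s: -6 × 1 = -6 m/s
1–4 s: 1 × 3 = 3 m/s
4–6 s: -10 × 2 = -20 m/s
6–9 s: 1 × 3 = 3 m/s
9–14 s: 3 × 5 = 15 m/s
Δv = -5 m/s, so v(14) = 1 + (-5) = -4 m/s.

-4 m/s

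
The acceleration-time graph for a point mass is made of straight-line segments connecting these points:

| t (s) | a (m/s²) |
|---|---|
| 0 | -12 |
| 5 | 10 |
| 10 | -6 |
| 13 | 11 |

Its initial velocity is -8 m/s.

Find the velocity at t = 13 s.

4.5 m/s

Δv equals the area under the a-t graph; then v = v₀ + Δv.
0–5 s: ½(-12 + 10)(5) = -5 m/s
5–10 s: ½(10 + -6)(5) = 10 m/s
10–13 s: ½(-6 + 11)(3) = 7.5 m/s
Δv = 12.5 m/s, so v(13) = -8 + (12.5) = 4.5 m/s.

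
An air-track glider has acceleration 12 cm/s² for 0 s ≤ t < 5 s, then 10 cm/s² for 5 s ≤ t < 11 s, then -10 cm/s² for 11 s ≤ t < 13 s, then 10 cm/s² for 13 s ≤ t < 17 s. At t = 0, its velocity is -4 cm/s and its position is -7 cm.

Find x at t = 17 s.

1315 cm

On each constant-a segment, Δv = aΔt and Δx = v₀Δt + ½aΔt²; chain segment to segment.
0–5 s: v starts -4 cm/s; Δx = -4·5 + ½·12·5² = 130 cm; v ends 56 cm/s.
5–11 s: v starts 56 cm/s; Δx = 56·6 + ½·10·6² = 516 cm; v ends 116 cm/s.
11–13 s: v starts 116 cm/s; Δx = 116·2 + ½·-10·2² = 212 cm; v ends 96 cm/s.
13–17 s: v starts 96 cm/s; Δx = 96·4 + ½·10·4² = 464 cm; v ends 136 cm/s.
x(17) = -7 + Σ Δx = 1315 cm.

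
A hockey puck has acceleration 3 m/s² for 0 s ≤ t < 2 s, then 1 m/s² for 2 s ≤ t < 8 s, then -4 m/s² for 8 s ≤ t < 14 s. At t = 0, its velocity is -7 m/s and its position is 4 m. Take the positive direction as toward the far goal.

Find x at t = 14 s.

On each constant-a segment, Δv = aΔt and Δx = v₀Δt + ½aΔt²; chain segment to segment.
0–2 s: v starts -7 m/s; Δx = -7·2 + ½·3·2² = -8 m; v ends -1 m/s.
2–8 s: v starts -1 m/s; Δx = -1·6 + ½·1·6² = 12 m; v ends 5 m/s.
8–14 s: v starts 5 m/s; Δx = 5·6 + ½·-4·6² = -42 m; v ends -19 m/s.
x(14) = 4 + Σ Δx = -34 m.

-34 m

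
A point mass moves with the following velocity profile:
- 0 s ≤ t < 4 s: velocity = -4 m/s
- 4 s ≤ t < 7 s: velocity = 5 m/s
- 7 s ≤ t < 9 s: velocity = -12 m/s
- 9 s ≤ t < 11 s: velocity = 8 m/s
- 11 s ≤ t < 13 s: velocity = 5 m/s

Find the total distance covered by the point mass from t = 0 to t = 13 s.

81 m

Total distance travelled is ∫|v| dt — sum the magnitudes of each area piece.
0–4 s: |-4| × 4 = 16 m
4–7 s: |5| × 3 = 15 m
7–9 s: |-12| × 2 = 24 m
9–11 s: |8| × 2 = 16 m
11–13 s: |5| × 2 = 10 m
Total distance = 81 m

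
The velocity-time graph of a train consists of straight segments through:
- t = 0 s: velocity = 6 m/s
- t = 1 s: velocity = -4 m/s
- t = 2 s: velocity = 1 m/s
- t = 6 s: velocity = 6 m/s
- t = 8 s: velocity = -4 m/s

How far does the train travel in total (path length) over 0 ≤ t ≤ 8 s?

23.5 m

Total distance travelled is ∫|v| dt — sum the magnitudes of each area piece.
0–1 s: v = 0 at t = 0.6 s; triangle areas 1.8 + 0.8 = 2.6 m
1–2 s: v = 0 at t = 1.8 s; triangle areas 1.6 + 0.1 = 1.7 m
2–6 s: |½(1 + 6)(4)| = 14 m
6–8 s: v = 0 at t = 7.2 s; triangle areas 3.6 + 1.6 = 5.2 m
Total distance = 23.5 m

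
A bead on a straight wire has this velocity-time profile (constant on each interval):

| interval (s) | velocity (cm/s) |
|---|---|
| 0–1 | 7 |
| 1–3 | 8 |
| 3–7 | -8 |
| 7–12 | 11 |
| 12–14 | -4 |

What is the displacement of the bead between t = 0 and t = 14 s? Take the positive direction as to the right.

38 cm

Net displacement equals the area under the velocity-time graph (areas below the axis count negative).
0–1 s: 7 × 1 = 7 cm
1–3 s: 8 × 2 = 16 cm
3–7 s: -8 × 4 = -32 cm
7–12 s: 11 × 5 = 55 cm
12–14 s: -4 × 2 = -8 cm
Net displacement = 38 cm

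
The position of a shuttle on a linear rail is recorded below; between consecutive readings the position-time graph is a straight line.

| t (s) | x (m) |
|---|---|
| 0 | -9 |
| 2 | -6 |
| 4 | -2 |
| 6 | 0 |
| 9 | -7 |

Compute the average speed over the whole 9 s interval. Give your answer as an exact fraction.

Average speed = (total path length)/(elapsed time); on a piecewise-linear x-t graph the path length is Σ|Δx|.
0–2 s: |Δx| = |-6 − -9| = 3 m
2–4 s: |Δx| = |-2 − -6| = 4 m
4–6 s: |Δx| = |0 − -2| = 2 m
6–9 s: |Δx| = |-7 − 0| = 7 m
Total path = 16 m; average speed = 16/9 = 16/9 m/s.

16/9 m/s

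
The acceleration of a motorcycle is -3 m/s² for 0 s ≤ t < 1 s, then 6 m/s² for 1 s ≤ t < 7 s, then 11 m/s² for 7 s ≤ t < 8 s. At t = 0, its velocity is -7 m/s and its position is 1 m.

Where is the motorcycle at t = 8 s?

On each constant-a segment, Δv = aΔt and Δx = v₀Δt + ½aΔt²; chain segment to segment.
0–1 s: v starts -7 m/s; Δx = -7·1 + ½·-3·1² = -8.5 m; v ends -10 m/s.
1–7 s: v starts -10 m/s; Δx = -10·6 + ½·6·6² = 48 m; v ends 26 m/s.
7–8 s: v starts 26 m/s; Δx = 26·1 + ½·11·1² = 31.5 m; v ends 37 m/s.
x(8) = 1 + Σ Δx = 72 m.

72 m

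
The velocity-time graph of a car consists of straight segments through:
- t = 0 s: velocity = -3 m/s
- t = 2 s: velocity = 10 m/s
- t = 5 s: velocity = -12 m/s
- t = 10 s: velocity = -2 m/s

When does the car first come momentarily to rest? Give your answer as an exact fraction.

t = 6/13 s

v changes sign on 0–2 s (from -3 to 10); the graph is linear there, so v = 0 at t = 0 + (3)·(2 − 0)/(10 − -3) = 6/13 s.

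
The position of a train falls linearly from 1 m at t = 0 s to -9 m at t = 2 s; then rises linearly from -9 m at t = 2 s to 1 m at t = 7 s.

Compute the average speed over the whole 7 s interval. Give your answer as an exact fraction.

Average speed = (total path length)/(elapsed time); on a piecewise-linear x-t graph the path length is Σ|Δx|.
0–2 s: |Δx| = |-9 − 1| = 10 m
2–7 s: |Δx| = |1 − -9| = 10 m
Total path = 20 m; average speed = 20/7 = 20/7 m/s.

20/7 m/s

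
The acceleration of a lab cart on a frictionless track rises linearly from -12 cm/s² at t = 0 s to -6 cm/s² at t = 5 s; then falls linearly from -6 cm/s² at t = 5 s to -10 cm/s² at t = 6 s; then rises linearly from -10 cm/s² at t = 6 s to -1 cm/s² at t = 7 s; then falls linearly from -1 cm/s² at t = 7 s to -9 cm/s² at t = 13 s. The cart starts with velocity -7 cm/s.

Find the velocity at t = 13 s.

-95.5 cm/s

Δv equals the area under the a-t graph; then v = v₀ + Δv.
0–5 s: ½(-12 + -6)(5) = -45 cm/s
5–6 s: ½(-6 + -10)(1) = -8 cm/s
6–7 s: ½(-10 + -1)(1) = -5.5 cm/s
7–13 s: ½(-1 + -9)(6) = -30 cm/s
Δv = -88.5 cm/s, so v(13) = -7 + (-88.5) = -95.5 cm/s.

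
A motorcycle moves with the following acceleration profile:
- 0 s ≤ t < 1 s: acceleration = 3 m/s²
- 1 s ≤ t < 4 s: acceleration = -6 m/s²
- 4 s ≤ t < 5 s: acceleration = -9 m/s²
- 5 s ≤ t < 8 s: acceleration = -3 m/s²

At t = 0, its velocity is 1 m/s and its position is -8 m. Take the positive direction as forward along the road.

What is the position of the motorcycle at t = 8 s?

-121.5 m

On each constant-a segment, Δv = aΔt and Δx = v₀Δt + ½aΔt²; chain segment to segment.
0–1 s: v starts 1 m/s; Δx = 1·1 + ½·3·1² = 2.5 m; v ends 4 m/s.
1–4 s: v starts 4 m/s; Δx = 4·3 + ½·-6·3² = -15 m; v ends -14 m/s.
4–5 s: v starts -14 m/s; Δx = -14·1 + ½·-9·1² = -18.5 m; v ends -23 m/s.
5–8 s: v starts -23 m/s; Δx = -23·3 + ½·-3·3² = -82.5 m; v ends -32 m/s.
x(8) = -8 + Σ Δx = -121.5 m.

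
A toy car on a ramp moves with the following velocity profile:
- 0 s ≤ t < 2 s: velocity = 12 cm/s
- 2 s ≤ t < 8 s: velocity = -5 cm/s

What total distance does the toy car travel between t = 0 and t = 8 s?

54 cm

Total distance travelled is ∫|v| dt — sum the magnitudes of each area piece.
0–2 s: |12| × 2 = 24 cm
2–8 s: |-5| × 6 = 30 cm
Total distance = 54 cm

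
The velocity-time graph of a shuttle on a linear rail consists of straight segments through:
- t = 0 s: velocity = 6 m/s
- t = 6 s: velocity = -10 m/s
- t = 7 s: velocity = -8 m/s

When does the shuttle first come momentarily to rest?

v changes sign on 0–6 s (from 6 to -10); the graph is linear there, so v = 0 at t = 0 + (-6)·(6 − 0)/(-10 − 6) = 2.25 s.

t = 2.25 s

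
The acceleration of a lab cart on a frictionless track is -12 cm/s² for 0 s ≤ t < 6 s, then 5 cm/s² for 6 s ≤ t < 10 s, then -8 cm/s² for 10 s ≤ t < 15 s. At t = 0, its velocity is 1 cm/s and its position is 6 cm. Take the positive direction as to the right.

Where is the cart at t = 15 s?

On each constant-a segment, Δv = aΔt and Δx = v₀Δt + ½aΔt²; chain segment to segment.
0–6 s: v starts 1 cm/s; Δx = 1·6 + ½·-12·6² = -210 cm; v ends -71 cm/s.
6–10 s: v starts -71 cm/s; Δx = -71·4 + ½·5·4² = -244 cm; v ends -51 cm/s.
10–15 s: v starts -51 cm/s; Δx = -51·5 + ½·-8·5² = -355 cm; v ends -91 cm/s.
x(15) = 6 + Σ Δx = -803 cm.

-803 cm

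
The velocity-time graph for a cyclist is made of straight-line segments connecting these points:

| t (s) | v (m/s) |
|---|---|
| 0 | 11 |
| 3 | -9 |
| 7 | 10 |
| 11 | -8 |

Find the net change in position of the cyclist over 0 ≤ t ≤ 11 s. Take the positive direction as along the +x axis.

9 m

Net displacement equals the area under the velocity-time graph (areas below the axis count negative).
0–3 s: ½(11 + -9)(3) = 3 m
3–7 s: ½(-9 + 10)(4) = 2 m
7–11 s: ½(10 + -8)(4) = 4 m
Net displacement = 9 m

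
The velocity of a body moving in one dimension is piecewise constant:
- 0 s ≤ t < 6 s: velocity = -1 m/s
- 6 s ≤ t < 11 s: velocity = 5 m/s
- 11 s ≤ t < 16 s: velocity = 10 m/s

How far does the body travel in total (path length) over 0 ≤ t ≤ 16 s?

Total distance travelled is ∫|v| dt — sum the magnitudes of each area piece.
0–6 s: |-1| × 6 = 6 m
6–11 s: |5| × 5 = 25 m
11–16 s: |10| × 5 = 50 m
Total distance = 81 m

81 m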